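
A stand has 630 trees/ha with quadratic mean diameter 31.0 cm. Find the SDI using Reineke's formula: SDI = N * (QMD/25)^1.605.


QMD/25 = 31.0/25 = 1.24
(1.24)^1.605 = exp(1.605 * ln(1.24)) = exp(1.605 * 0.215111) = exp(0.345253) = 1.41235
SDI = 630 * 1.41235 = 889.781 ≈ 890

890


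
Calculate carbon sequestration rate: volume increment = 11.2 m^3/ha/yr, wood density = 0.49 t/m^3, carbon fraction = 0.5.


C = 11.2 * 0.49 * 0.5 = 2.744 ≈ 2.74 t C/ha/yr

2.74 t C/ha/yr


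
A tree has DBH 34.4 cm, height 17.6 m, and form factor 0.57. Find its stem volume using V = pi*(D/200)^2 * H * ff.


(D/200)^2 = (34.4/200)^2 = 0.172^2 = 0.029584
BA = 3.141593 * 0.029584 = 0.0929409 m^2
V = 0.0929409 * 17.6 * 0.57 = 0.932383 ≈ 0.932 m^3

0.932 m^3


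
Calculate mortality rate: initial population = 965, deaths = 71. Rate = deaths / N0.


Mortality rate = 71 / 965 = 0.073575 ≈ 0.0736

0.0736


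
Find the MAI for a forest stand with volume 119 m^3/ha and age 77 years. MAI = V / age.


MAI = 119 / 77 = 1.5455 ≈ 1.55 m^3/ha/yr

1.55 m^3/ha/yr


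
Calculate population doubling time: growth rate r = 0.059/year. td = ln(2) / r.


td = ln(2) / 0.059 = 0.693147 / 0.059 = 11.7483 ≈ 11.7 years

11.7 years


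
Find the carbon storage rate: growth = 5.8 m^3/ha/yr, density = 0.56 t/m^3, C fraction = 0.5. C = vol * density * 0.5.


C = 5.8 * 0.56 * 0.5 = 1.624 ≈ 1.62 t C/ha/yr

1.62 t C/ha/yr


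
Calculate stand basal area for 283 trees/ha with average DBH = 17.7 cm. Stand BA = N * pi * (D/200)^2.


(D/200)^2 = (17.7/200)^2 = 0.0885^2 = 0.00783225
Individual BA = 3.141593 * 0.00783225 = 0.0246057 m^2
Stand BA = 283 * 0.0246057 = 6.96341 ≈ 6.96 m^2/ha

6.96 m^2/ha


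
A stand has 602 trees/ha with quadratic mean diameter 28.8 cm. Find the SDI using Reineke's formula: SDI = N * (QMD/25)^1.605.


QMD/25 = 28.8/25 = 1.152
(1.152)^1.605 = exp(1.605 * ln(1.152)) = exp(1.605 * 0.141500) = exp(0.227108) = 1.25497
SDI = 602 * 1.25497 = 755.492 ≈ 755

755


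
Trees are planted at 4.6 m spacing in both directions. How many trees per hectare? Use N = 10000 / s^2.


N = 10000 / 4.6^2 = 10000 / 21.16 = 472.590 ≈ 473 trees/ha

473 trees/ha


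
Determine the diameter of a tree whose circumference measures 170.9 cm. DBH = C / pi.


DBH = C / pi = 170.9 / 3.141593 = 54.3992 ≈ 54.40 cm

54.40 cm


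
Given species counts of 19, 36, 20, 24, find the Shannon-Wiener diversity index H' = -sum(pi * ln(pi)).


Total N = 19 + 36 + 20 + 24 = 99
Per-species terms:
  p = 19/99 = 0.191919; ln(p) = -1.650682; p*ln(p) = 0.191919 * (-1.650682) = -0.316797
  p = 36/99 = 0.363636; ln(p) = -1.011602; p*ln(p) = 0.363636 * (-1.011602) = -0.367855
  p = 20/99 = 0.202020; ln(p) = -1.599389; p*ln(p) = 0.202020 * (-1.599389) = -0.323109
  p = 24/99 = 0.242424; ln(p) = -1.417067; p*ln(p) = 0.242424 * (-1.417067) = -0.343531
sum(p*ln(p)) = (-0.316797) + (-0.367855) + (-0.323109) + (-0.343531) = -1.351292
H' = -(-1.351292) = 1.351292 ≈ 1.3513

1.3513


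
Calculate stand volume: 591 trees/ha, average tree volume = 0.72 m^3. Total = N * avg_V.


V_stand = 591 * 0.72 = 425.52 ≈ 425.5 m^3/ha

425.5 m^3/ha


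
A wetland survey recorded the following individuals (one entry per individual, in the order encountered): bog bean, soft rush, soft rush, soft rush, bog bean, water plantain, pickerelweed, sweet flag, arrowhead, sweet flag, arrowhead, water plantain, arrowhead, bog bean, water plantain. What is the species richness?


Total individuals logged = 15
Distinct species (count of individuals): bog bean (3), soft rush (3), water plantain (3), pickerelweed (1), sweet flag (2), arrowhead (3)
Species richness = number of distinct species = 6

6


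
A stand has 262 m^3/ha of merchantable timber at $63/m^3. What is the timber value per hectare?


Value = 262 * 63 = $16506/ha

$16506/ha


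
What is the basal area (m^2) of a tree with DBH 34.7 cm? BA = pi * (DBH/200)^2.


D/200 = 34.7/200 = 0.1735 m
(D/200)^2 = 0.1735^2 = 0.03010225
BA = 3.141593 * 0.03010225 = 0.0945690 ≈ 0.0946 m^2

0.0946 m^2


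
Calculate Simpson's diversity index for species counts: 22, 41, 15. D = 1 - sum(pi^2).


Total N = 22 + 41 + 15 = 78
Per-species terms:
  p = 22/78 = 0.282051; p^2 = 0.282051^2 = 0.079553
  p = 41/78 = 0.525641; p^2 = 0.525641^2 = 0.276298
  p = 15/78 = 0.192308; p^2 = 0.192308^2 = 0.036982
sum(p^2) = 0.079553 + 0.276298 + 0.036982 = 0.392833
D = 1 - 0.392833 = 0.607167 ≈ 0.6072

0.6072


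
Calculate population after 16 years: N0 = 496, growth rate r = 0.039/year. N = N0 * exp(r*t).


r*t = 0.039 * 16 = 0.624
exp(0.624) = 1.86638
N = 496 * 1.86638 = 925.724 ≈ 926

926


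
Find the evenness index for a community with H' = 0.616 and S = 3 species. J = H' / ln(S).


ln(3) = 1.09861
J = H' / ln(S) = 0.616 / 1.09861 = 0.560709 ≈ 0.5607

0.5607


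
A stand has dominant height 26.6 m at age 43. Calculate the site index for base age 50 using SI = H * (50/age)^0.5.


50/43 = 1.16279
(1.16279)^0.5 = 1.07833
SI = 26.6 * 1.07833 = 28.6836 ≈ 28.7 m

28.7 m


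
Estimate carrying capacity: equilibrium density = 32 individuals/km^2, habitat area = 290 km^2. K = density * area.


K = 32 * 290 = 9280 individuals

9280 individuals


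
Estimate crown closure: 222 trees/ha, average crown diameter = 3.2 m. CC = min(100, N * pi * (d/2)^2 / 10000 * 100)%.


(d/2)^2 = (3.2/2)^2 = 1.6^2 = 2.56
Crown area = 3.141593 * 2.56 = 8.04248 m^2
N * area / 10000 * 100 = 222 * 8.04248 / 10000 * 100 = 17.8543
CC = min(100, 17.8543) = 17.8543 ≈ 17.9%

17.9%


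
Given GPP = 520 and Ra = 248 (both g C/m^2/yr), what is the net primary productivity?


NPP = GPP - Ra = 520 - 248 = 272 g C/m^2/yr

272 g C/m^2/yr


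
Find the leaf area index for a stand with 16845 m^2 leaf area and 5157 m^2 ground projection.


LAI = 16845 / 5157 = 3.2664 ≈ 3.27

3.27


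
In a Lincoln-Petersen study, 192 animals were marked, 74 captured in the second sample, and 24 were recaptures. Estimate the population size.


N = M * C / R = 192 * 74 / 24 = 14208 / 24 = 592

592 individuals


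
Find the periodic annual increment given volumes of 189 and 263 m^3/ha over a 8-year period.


PAI = (V2 - V1) / period = (263 - 189) / 8 = 74 / 8 = 9.25 m^3/ha/yr

9.25 m^3/ha/yr


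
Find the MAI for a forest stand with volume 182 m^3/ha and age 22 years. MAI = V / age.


MAI = 182 / 22 = 8.2727 ≈ 8.27 m^3/ha/yr

8.27 m^3/ha/yr


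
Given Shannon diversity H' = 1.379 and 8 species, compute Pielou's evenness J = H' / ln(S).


ln(8) = 2.07944
J = H' / ln(S) = 1.379 / 2.07944 = 0.663159 ≈ 0.6632

0.6632


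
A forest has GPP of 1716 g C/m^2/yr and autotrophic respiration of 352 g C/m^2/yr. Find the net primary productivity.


NPP = GPP - Ra = 1716 - 352 = 1364 g C/m^2/yr

1364 g C/m^2/yr


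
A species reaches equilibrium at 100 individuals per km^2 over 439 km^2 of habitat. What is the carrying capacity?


K = 100 * 439 = 43900 individuals

43900 individuals


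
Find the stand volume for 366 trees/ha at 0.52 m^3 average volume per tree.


V_stand = 366 * 0.52 = 190.32 ≈ 190.3 m^3/ha

190.3 m^3/ha


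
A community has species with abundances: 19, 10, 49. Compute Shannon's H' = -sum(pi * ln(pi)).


Total N = 19 + 10 + 49 = 78
Per-species terms:
  p = 19/78 = 0.243590; ln(p) = -1.412269; p*ln(p) = 0.243590 * (-1.412269) = -0.344015
  p = 10/78 = 0.128205; ln(p) = -2.054125; p*ln(p) = 0.128205 * (-2.054125) = -0.263349
  p = 49/78 = 0.628205; ln(p) = -0.464889; p*ln(p) = 0.628205 * (-0.464889) = -0.292046
sum(p*ln(p)) = (-0.344015) + (-0.263349) + (-0.292046) = -0.899410
H' = -(-0.899410) = 0.899410 ≈ 0.8994

0.8994


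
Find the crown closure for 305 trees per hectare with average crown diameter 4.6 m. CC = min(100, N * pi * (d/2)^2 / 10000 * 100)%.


(d/2)^2 = (4.6/2)^2 = 2.3^2 = 5.29
Crown area = 3.141593 * 5.29 = 16.6190 m^2
N * area / 10000 * 100 = 305 * 16.6190 / 10000 * 100 = 50.6880
CC = min(100, 50.6880) = 50.6880 ≈ 50.7%

50.7%


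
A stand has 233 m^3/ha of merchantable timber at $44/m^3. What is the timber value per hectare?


Value = 233 * 44 = $10252/ha

$10252/ha


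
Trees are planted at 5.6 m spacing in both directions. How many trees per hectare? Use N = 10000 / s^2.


N = 10000 / 5.6^2 = 10000 / 31.36 = 318.878 ≈ 319 trees/ha

319 trees/ha


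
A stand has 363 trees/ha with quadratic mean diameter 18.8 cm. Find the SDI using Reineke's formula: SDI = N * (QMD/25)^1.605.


QMD/25 = 18.8/25 = 0.752
(0.752)^1.605 = exp(1.605 * ln(0.752)) = exp(1.605 * (-0.285019)) = exp(-0.457455) = 0.632892
SDI = 363 * 0.632892 = 229.740 ≈ 230

230


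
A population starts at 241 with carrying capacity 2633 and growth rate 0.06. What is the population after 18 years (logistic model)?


(K - N0)/N0 = (2633 - 241)/241 = 2392/241 = 9.92531
r*t = 0.06 * 18 = 1.08; exp(-1.08) = 0.339596
9.92531 * 0.339596 = 3.37060
1 + 3.37060 = 4.37060
N = 2633 / 4.37060 = 602.434 ≈ 602

602


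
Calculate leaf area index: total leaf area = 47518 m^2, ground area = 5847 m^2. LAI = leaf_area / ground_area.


LAI = 47518 / 5847 = 8.1269 ≈ 8.13

8.13


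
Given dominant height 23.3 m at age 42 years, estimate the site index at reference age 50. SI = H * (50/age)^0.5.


50/42 = 1.19048
(1.19048)^0.5 = 1.09109
SI = 23.3 * 1.09109 = 25.4224 ≈ 25.4 m

25.4 m


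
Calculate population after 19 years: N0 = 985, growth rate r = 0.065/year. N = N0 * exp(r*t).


r*t = 0.065 * 19 = 1.235
exp(1.235) = 3.43838
N = 985 * 3.43838 = 3386.80 ≈ 3387

3387


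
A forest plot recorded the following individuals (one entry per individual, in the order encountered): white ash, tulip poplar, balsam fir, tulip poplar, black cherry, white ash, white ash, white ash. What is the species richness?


Total individuals logged = 8
Distinct species (count of individuals): white ash (4), tulip poplar (2), balsam fir (1), black cherry (1)
Species richness = number of distinct species = 4

4


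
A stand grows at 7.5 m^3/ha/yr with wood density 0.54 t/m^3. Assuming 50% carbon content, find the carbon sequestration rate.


C = 7.5 * 0.54 * 0.5 = 2.025 ≈ 2.03 t C/ha/yr

2.03 t C/ha/yr


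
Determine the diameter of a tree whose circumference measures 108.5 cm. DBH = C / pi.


DBH = C / pi = 108.5 / 3.141593 = 34.5366 ≈ 34.54 cm

34.54 cm


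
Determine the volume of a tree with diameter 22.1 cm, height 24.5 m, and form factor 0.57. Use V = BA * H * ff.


(D/200)^2 = (22.1/200)^2 = 0.1105^2 = 0.01221025
BA = 3.141593 * 0.01221025 = 0.0383596 m^2
V = 0.0383596 * 24.5 * 0.57 = 0.535692 ≈ 0.536 m^3

0.536 m^3


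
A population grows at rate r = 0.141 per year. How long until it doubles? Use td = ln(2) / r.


td = ln(2) / 0.141 = 0.693147 / 0.141 = 4.91594 ≈ 4.9 years

4.9 years


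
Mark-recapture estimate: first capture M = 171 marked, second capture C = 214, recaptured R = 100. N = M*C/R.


N = M * C / R = 171 * 214 / 100 = 36594 / 100 = 365.94 ≈ 366

366 individuals


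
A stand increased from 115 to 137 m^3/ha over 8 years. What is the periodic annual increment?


PAI = (V2 - V1) / period = (137 - 115) / 8 = 22 / 8 = 2.75 m^3/ha/yr

2.75 m^3/ha/yr


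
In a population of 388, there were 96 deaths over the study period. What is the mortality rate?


Mortality rate = 96 / 388 = 0.247423 ≈ 0.2474

0.2474


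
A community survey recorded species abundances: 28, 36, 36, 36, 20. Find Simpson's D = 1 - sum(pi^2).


Total N = 28 + 36 + 36 + 36 + 20 = 156
Per-species terms:
  p = 28/156 = 0.179487; p^2 = 0.179487^2 = 0.032216
  p = 36/156 = 0.230769; p^2 = 0.230769^2 = 0.053254
  p = 36/156 = 0.230769; p^2 = 0.230769^2 = 0.053254
  p = 36/156 = 0.230769; p^2 = 0.230769^2 = 0.053254
  p = 20/156 = 0.128205; p^2 = 0.128205^2 = 0.016437
sum(p^2) = 0.032216 + 0.053254 + 0.053254 + 0.053254 + 0.016437 = 0.208415
D = 1 - 0.208415 = 0.791585 ≈ 0.7916

0.7916


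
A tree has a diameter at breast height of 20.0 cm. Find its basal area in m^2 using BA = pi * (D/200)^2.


D/200 = 20.0/200 = 0.1 m
(D/200)^2 = 0.1^2 = 0.01
BA = 3.141593 * 0.01 = 0.0314159 ≈ 0.0314 m^2

0.0314 m^2


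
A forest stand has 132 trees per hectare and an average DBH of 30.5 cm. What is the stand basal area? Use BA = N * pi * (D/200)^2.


(D/200)^2 = (30.5/200)^2 = 0.1525^2 = 0.02325625
Individual BA = 3.141593 * 0.02325625 = 0.0730617 m^2
Stand BA = 132 * 0.0730617 = 9.64414 ≈ 9.64 m^2/ha

9.64 m^2/ha


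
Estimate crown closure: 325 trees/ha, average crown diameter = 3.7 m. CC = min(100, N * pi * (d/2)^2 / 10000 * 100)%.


(d/2)^2 = (3.7/2)^2 = 1.85^2 = 3.4225
Crown area = 3.141593 * 3.4225 = 10.7521 m^2
N * area / 10000 * 100 = 325 * 10.7521 / 10000 * 100 = 34.9443
CC = min(100, 34.9443) = 34.9443 ≈ 34.9%

34.9%


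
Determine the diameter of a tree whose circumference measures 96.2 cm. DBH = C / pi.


DBH = C / pi = 96.2 / 3.141593 = 30.6214 ≈ 30.62 cm

30.62 cm


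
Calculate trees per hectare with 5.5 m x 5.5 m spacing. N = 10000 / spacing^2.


N = 10000 / 5.5^2 = 10000 / 30.25 = 330.579 ≈ 331 trees/ha

331 trees/ha


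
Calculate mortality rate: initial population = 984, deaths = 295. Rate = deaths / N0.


Mortality rate = 295 / 984 = 0.299797 ≈ 0.2998

0.2998


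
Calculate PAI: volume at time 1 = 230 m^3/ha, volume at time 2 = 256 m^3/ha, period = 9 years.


PAI = (V2 - V1) / period = (256 - 230) / 9 = 26 / 9 = 2.8889 ≈ 2.89 m^3/ha/yr

2.89 m^3/ha/yr


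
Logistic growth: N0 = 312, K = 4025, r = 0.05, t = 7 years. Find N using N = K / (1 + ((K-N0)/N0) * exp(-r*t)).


(K - N0)/N0 = (4025 - 312)/312 = 3713/312 = 11.9006
r*t = 0.05 * 7 = 0.35; exp(-0.35) = 0.704688
11.9006 * 0.704688 = 8.38621
1 + 8.38621 = 9.38621
N = 4025 / 9.38621 = 428.821 ≈ 429

429


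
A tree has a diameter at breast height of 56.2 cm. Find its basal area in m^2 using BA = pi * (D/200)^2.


D/200 = 56.2/200 = 0.281 m
(D/200)^2 = 0.281^2 = 0.078961
BA = 3.141593 * 0.078961 = 0.248063 ≈ 0.2481 m^2

0.2481 m^2


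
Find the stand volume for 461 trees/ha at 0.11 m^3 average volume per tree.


V_stand = 461 * 0.11 = 50.71 ≈ 50.7 m^3/ha

50.7 m^3/ha


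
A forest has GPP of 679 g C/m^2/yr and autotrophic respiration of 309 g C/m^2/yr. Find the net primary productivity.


NPP = GPP - Ra = 679 - 309 = 370 g C/m^2/yr

370 g C/m^2/yr


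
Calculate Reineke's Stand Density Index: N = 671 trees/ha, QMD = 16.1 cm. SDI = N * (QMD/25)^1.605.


QMD/25 = 16.1/25 = 0.644
(0.644)^1.605 = exp(1.605 * ln(0.644)) = exp(1.605 * (-0.440057)) = exp(-0.706291) = 0.493471
SDI = 671 * 0.493471 = 331.119 ≈ 331

331


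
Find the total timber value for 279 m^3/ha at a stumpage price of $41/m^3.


Value = 279 * 41 = $11439/ha

$11439/ha


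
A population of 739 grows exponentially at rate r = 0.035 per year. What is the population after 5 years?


r*t = 0.035 * 5 = 0.175
exp(0.175) = 1.19125
N = 739 * 1.19125 = 880.334 ≈ 880

880


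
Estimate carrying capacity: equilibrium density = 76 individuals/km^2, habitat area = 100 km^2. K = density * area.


K = 76 * 100 = 7600 individuals

7600 individuals


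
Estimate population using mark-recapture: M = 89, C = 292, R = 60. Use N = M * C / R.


N = M * C / R = 89 * 292 / 60 = 25988 / 60 = 433.13 ≈ 433

433 individuals


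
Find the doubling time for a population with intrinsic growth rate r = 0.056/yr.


td = ln(2) / 0.056 = 0.693147 / 0.056 = 12.3776 ≈ 12.4 years

12.4 years


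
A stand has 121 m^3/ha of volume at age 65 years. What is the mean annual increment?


MAI = 121 / 65 = 1.8615 ≈ 1.86 m^3/ha/yr

1.86 m^3/ha/yr


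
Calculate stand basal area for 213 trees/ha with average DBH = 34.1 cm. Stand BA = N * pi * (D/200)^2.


(D/200)^2 = (34.1/200)^2 = 0.1705^2 = 0.02907025
Individual BA = 3.141593 * 0.02907025 = 0.0913269 m^2
Stand BA = 213 * 0.0913269 = 19.4526 ≈ 19.45 m^2/ha

19.45 m^2/ha


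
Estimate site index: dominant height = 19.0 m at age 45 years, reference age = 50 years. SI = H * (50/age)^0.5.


50/45 = 1.11111
(1.11111)^0.5 = 1.05409
SI = 19.0 * 1.05409 = 20.0277 ≈ 20.0 m

20.0 m


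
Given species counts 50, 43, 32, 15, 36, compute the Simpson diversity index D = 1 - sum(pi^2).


Total N = 50 + 43 + 32 + 15 + 36 = 176
Per-species terms:
  p = 50/176 = 0.284091; p^2 = 0.284091^2 = 0.080708
  p = 43/176 = 0.244318; p^2 = 0.244318^2 = 0.059691
  p = 32/176 = 0.181818; p^2 = 0.181818^2 = 0.033058
  p = 15/176 = 0.085227; p^2 = 0.085227^2 = 0.007264
  p = 36/176 = 0.204545; p^2 = 0.204545^2 = 0.041839
sum(p^2) = 0.080708 + 0.059691 + 0.033058 + 0.007264 + 0.041839 = 0.222560
D = 1 - 0.222560 = 0.777440 ≈ 0.7774

0.7774


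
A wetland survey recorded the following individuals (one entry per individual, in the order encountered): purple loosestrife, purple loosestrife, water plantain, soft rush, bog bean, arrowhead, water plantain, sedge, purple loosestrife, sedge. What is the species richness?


Total individuals logged = 10
Distinct species (count of individuals): purple loosestrife (3), water plantain (2), soft rush (1), bog bean (1), arrowhead (1), sedge (2)
Species richness = number of distinct species = 6

6


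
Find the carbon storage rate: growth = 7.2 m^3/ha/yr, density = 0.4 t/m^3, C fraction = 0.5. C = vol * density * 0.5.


C = 7.2 * 0.4 * 0.5 = 1.44 t C/ha/yr

1.44 t C/ha/yr


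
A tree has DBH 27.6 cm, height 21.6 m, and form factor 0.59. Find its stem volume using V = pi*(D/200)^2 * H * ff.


(D/200)^2 = (27.6/200)^2 = 0.138^2 = 0.019044
BA = 3.141593 * 0.019044 = 0.0598285 m^2
V = 0.0598285 * 21.6 * 0.59 = 0.762454 ≈ 0.762 m^3

0.762 m^3


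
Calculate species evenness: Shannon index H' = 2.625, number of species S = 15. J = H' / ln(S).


ln(15) = 2.70805
J = H' / ln(S) = 2.625 / 2.70805 = 0.969332 ≈ 0.9693

0.9693


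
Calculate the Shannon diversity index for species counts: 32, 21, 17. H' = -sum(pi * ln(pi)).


Total N = 32 + 21 + 17 = 70
Per-species terms:
  p = 32/70 = 0.457143; ln(p) = -0.782759; p*ln(p) = 0.457143 * (-0.782759) = -0.357833
  p = 21/70 = 0.300000; ln(p) = -1.203973; p*ln(p) = 0.300000 * (-1.203973) = -0.361192
  p = 17/70 = 0.242857; ln(p) = -1.415282; p*ln(p) = 0.242857 * (-1.415282) = -0.343711
sum(p*ln(p)) = (-0.357833) + (-0.361192) + (-0.343711) = -1.062736
H' = -(-1.062736) = 1.062736 ≈ 1.0627

1.0627


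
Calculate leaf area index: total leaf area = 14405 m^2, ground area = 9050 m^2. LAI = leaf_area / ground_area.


LAI = 14405 / 9050 = 1.5917 ≈ 1.59

1.59


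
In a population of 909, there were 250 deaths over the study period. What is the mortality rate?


Mortality rate = 250 / 909 = 0.275028 ≈ 0.2750

0.2750


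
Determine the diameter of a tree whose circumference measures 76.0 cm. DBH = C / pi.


DBH = C / pi = 76.0 / 3.141593 = 24.1915 ≈ 24.19 cm

24.19 cm


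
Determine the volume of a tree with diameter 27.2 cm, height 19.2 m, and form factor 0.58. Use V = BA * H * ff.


(D/200)^2 = (27.2/200)^2 = 0.136^2 = 0.018496
BA = 3.141593 * 0.018496 = 0.0581069 m^2
V = 0.0581069 * 19.2 * 0.58 = 0.647078 ≈ 0.647 m^3

0.647 m^3


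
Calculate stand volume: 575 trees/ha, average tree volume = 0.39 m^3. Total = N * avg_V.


V_stand = 575 * 0.39 = 224.25 ≈ 224.3 m^3/ha

224.3 m^3/ha


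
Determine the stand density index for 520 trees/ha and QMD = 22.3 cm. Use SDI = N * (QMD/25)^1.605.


QMD/25 = 22.3/25 = 0.892
(0.892)^1.605 = exp(1.605 * ln(0.892)) = exp(1.605 * (-0.114289)) = exp(-0.183434) = 0.832407
SDI = 520 * 0.832407 = 432.852 ≈ 433

433


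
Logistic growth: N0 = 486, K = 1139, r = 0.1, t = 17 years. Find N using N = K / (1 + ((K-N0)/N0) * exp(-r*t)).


(K - N0)/N0 = (1139 - 486)/486 = 653/486 = 1.34362
r*t = 0.1 * 17 = 1.7; exp(-1.7) = 0.182684
1.34362 * 0.182684 = 0.245458
1 + 0.245458 = 1.24546
N = 1139 / 1.24546 = 914.522 ≈ 915

915


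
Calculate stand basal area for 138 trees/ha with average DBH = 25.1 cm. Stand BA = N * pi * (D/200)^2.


(D/200)^2 = (25.1/200)^2 = 0.1255^2 = 0.01575025
Individual BA = 3.141593 * 0.01575025 = 0.0494809 m^2
Stand BA = 138 * 0.0494809 = 6.82836 ≈ 6.83 m^2/ha

6.83 m^2/ha


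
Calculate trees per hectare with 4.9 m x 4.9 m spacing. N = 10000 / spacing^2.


N = 10000 / 4.9^2 = 10000 / 24.01 = 416.493 ≈ 416 trees/ha

416 trees/ha


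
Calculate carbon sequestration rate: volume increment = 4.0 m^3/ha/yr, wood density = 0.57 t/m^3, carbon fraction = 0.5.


C = 4.0 * 0.57 * 0.5 = 1.14 t C/ha/yr

1.14 t C/ha/yr


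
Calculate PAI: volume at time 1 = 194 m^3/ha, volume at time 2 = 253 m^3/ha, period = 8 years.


PAI = (V2 - V1) / period = (253 - 194) / 8 = 59 / 8 = 7.3750 ≈ 7.38 m^3/ha/yr

7.38 m^3/ha/yr


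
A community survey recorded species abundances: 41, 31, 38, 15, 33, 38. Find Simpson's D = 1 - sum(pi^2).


Total N = 41 + 31 + 38 + 15 + 33 + 38 = 196
Per-species terms:
  p = 41/196 = 0.209184; p^2 = 0.209184^2 = 0.043758
  p = 31/196 = 0.158163; p^2 = 0.158163^2 = 0.025016
  p = 38/196 = 0.193878; p^2 = 0.193878^2 = 0.037589
  p = 15/196 = 0.076531; p^2 = 0.076531^2 = 0.005857
  p = 33/196 = 0.168367; p^2 = 0.168367^2 = 0.028347
  p = 38/196 = 0.193878; p^2 = 0.193878^2 = 0.037589
sum(p^2) = 0.043758 + 0.025016 + 0.037589 + 0.005857 + 0.028347 + 0.037589 = 0.178156
D = 1 - 0.178156 = 0.821844 ≈ 0.8218

0.8218


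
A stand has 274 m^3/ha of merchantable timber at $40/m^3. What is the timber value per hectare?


Value = 274 * 40 = $10960/ha

$10960/ha


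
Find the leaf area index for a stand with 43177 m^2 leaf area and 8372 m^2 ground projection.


LAI = 43177 / 8372 = 5.1573 ≈ 5.16

5.16


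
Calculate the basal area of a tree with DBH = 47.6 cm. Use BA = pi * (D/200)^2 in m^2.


D/200 = 47.6/200 = 0.238 m
(D/200)^2 = 0.238^2 = 0.056644
BA = 3.141593 * 0.056644 = 0.177952 ≈ 0.1780 m^2

0.1780 m^2


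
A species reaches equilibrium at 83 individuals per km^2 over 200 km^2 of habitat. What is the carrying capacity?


K = 83 * 200 = 16600 individuals

16600 individuals


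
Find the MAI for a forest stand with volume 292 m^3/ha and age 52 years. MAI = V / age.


MAI = 292 / 52 = 5.6154 ≈ 5.62 m^3/ha/yr

5.62 m^3/ha/yr


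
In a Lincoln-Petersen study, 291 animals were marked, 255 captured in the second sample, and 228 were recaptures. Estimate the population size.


N = M * C / R = 291 * 255 / 228 = 74205 / 228 = 325.46 ≈ 325

325 individuals


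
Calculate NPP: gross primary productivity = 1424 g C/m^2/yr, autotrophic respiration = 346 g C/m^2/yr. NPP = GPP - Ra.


NPP = GPP - Ra = 1424 - 346 = 1078 g C/m^2/yr

1078 g C/m^2/yr


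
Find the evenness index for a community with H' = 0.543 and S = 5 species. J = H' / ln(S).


ln(5) = 1.60944
J = H' / ln(S) = 0.543 / 1.60944 = 0.337384 ≈ 0.3374

0.3374


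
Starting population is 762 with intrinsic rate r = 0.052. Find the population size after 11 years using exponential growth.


r*t = 0.052 * 11 = 0.572
exp(0.572) = 1.77181
N = 762 * 1.77181 = 1350.12 ≈ 1350

1350


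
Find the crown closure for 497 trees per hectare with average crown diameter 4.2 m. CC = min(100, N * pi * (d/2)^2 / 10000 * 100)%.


(d/2)^2 = (4.2/2)^2 = 2.1^2 = 4.41
Crown area = 3.141593 * 4.41 = 13.8544 m^2
N * area / 10000 * 100 = 497 * 13.8544 / 10000 * 100 = 68.8564
CC = min(100, 68.8564) = 68.8564 ≈ 68.9%

68.9%


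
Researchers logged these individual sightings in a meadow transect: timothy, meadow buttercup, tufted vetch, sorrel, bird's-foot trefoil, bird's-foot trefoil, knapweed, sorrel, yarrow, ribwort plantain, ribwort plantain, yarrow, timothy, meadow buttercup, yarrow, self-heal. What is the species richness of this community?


Total individuals logged = 16
Distinct species (count of individuals): timothy (2), meadow buttercup (2), tufted vetch (1), sorrel (2), bird's-foot trefoil (2), knapweed (1), yarrow (3), ribwort plantain (2), self-heal (1)
Species richness = number of distinct species = 9

9


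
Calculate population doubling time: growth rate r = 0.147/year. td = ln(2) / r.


td = ln(2) / 0.147 = 0.693147 / 0.147 = 4.71529 ≈ 4.7 years

4.7 years


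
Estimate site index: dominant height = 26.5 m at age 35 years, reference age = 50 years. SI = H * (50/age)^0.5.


50/35 = 1.42857
(1.42857)^0.5 = 1.19523
SI = 26.5 * 1.19523 = 31.6736 ≈ 31.7 m

31.7 m


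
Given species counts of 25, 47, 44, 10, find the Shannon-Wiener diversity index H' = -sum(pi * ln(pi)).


Total N = 25 + 47 + 44 + 10 = 126
Per-species terms:
  p = 25/126 = 0.198413; ln(p) = -1.617405; p*ln(p) = 0.198413 * (-1.617405) = -0.320914
  p = 47/126 = 0.373016; ln(p) = -0.986134; p*ln(p) = 0.373016 * (-0.986134) = -0.367844
  p = 44/126 = 0.349206; ln(p) = -1.052093; p*ln(p) = 0.349206 * (-1.052093) = -0.367397
  p = 10/126 = 0.079365; ln(p) = -2.533698; p*ln(p) = 0.079365 * (-2.533698) = -0.201087
sum(p*ln(p)) = (-0.320914) + (-0.367844) + (-0.367397) + (-0.201087) = -1.257242
H' = -(-1.257242) = 1.257242 ≈ 1.2572

1.2572


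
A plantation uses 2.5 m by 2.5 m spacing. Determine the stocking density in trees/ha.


N = 10000 / 2.5^2 = 10000 / 6.25 = 1600.00 ≈ 1600 trees/ha

1600 trees/ha


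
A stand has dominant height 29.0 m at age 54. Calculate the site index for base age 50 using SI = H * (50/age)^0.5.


50/54 = 0.925926
(0.925926)^0.5 = 0.962250
SI = 29.0 * 0.962250 = 27.9053 ≈ 27.9 m

27.9 m


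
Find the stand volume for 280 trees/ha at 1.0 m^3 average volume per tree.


V_stand = 280 * 1.0 = 280.0 m^3/ha

280.0 m^3/ha


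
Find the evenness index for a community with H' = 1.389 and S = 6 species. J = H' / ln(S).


ln(6) = 1.79176
J = H' / ln(S) = 1.389 / 1.79176 = 0.775215 ≈ 0.7752

0.7752


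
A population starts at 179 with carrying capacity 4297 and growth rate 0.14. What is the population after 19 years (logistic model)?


(K - N0)/N0 = (4297 - 179)/179 = 4118/179 = 23.0056
r*t = 0.14 * 19 = 2.66; exp(-2.66) = 0.0699482
23.0056 * 0.0699482 = 1.60920
1 + 1.60920 = 2.60920
N = 4297 / 2.60920 = 1646.86 ≈ 1647

1647


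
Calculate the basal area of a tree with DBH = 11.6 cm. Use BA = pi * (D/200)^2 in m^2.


D/200 = 11.6/200 = 0.058 m
(D/200)^2 = 0.058^2 = 0.003364
BA = 3.141593 * 0.003364 = 0.0105683 ≈ 0.0106 m^2

0.0106 m^2


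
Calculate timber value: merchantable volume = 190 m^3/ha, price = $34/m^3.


Value = 190 * 34 = $6460/ha

$6460/ha


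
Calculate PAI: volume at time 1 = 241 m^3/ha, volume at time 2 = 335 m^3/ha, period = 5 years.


PAI = (V2 - V1) / period = (335 - 241) / 5 = 94 / 5 = 18.80 m^3/ha/yr

18.80 m^3/ha/yr


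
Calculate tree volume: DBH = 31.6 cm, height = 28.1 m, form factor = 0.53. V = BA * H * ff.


(D/200)^2 = (31.6/200)^2 = 0.158^2 = 0.024964
BA = 3.141593 * 0.024964 = 0.0784267 m^2
V = 0.0784267 * 28.1 * 0.53 = 1.16801 ≈ 1.168 m^3

1.168 m^3


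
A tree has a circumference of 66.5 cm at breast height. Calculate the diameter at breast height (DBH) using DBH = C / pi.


DBH = C / pi = 66.5 / 3.141593 = 21.1676 ≈ 21.17 cm

21.17 cm


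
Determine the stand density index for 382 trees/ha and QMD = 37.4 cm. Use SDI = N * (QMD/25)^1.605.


QMD/25 = 37.4/25 = 1.496
(1.496)^1.605 = exp(1.605 * ln(1.496)) = exp(1.605 * 0.402795) = exp(0.646486) = 1.90882
SDI = 382 * 1.90882 = 729.169 ≈ 729

729


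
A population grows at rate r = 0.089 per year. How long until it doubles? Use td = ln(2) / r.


td = ln(2) / 0.089 = 0.693147 / 0.089 = 7.78817 ≈ 7.8 years

7.8 years


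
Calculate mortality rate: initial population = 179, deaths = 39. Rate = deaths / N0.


Mortality rate = 39 / 179 = 0.217877 ≈ 0.2179

0.2179


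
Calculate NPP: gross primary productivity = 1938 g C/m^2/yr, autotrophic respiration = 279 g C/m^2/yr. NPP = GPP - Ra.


NPP = GPP - Ra = 1938 - 279 = 1659 g C/m^2/yr

1659 g C/m^2/yr


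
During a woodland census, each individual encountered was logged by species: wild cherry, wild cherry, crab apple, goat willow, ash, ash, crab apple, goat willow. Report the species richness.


Total individuals logged = 8
Distinct species (count of individuals): wild cherry (2), crab apple (2), goat willow (2), ash (2)
Species richness = number of distinct species = 4

4


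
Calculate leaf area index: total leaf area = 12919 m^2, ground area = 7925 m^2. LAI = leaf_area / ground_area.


LAI = 12919 / 7925 = 1.6302 ≈ 1.63

1.63


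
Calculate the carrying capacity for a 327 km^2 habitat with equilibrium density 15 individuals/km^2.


K = 15 * 327 = 4905 individuals

4905 individuals


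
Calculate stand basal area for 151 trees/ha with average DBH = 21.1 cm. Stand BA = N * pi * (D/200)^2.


(D/200)^2 = (21.1/200)^2 = 0.1055^2 = 0.01113025
Individual BA = 3.141593 * 0.01113025 = 0.0349667 m^2
Stand BA = 151 * 0.0349667 = 5.27997 ≈ 5.28 m^2/ha

5.28 m^2/ha


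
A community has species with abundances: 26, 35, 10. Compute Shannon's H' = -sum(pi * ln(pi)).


Total N = 26 + 35 + 10 = 71
Per-species terms:
  p = 26/71 = 0.366197; ln(p) = -1.004584; p*ln(p) = 0.366197 * (-1.004584) = -0.367876
  p = 35/71 = 0.492958; ln(p) = -0.707331; p*ln(p) = 0.492958 * (-0.707331) = -0.348684
  p = 10/71 = 0.140845; ln(p) = -1.960095; p*ln(p) = 0.140845 * (-1.960095) = -0.276070
sum(p*ln(p)) = (-0.367876) + (-0.348684) + (-0.276070) = -0.992630
H' = -(-0.992630) = 0.992630 ≈ 0.9926

0.9926


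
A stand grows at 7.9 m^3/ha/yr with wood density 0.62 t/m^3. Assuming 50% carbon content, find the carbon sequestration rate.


C = 7.9 * 0.62 * 0.5 = 2.449 ≈ 2.45 t C/ha/yr

2.45 t C/ha/yr


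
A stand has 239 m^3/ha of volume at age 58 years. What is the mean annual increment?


MAI = 239 / 58 = 4.1207 ≈ 4.12 m^3/ha/yr

4.12 m^3/ha/yr


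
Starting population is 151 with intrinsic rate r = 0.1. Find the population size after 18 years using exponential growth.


r*t = 0.1 * 18 = 1.8
exp(1.8) = 6.04965
N = 151 * 6.04965 = 913.497 ≈ 913

913


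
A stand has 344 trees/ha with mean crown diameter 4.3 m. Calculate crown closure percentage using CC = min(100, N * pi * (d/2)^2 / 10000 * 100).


(d/2)^2 = (4.3/2)^2 = 2.15^2 = 4.6225
Crown area = 3.141593 * 4.6225 = 14.5220 m^2
N * area / 10000 * 100 = 344 * 14.5220 / 10000 * 100 = 49.9557
CC = min(100, 49.9557) = 49.9557 ≈ 50.0%

50.0%


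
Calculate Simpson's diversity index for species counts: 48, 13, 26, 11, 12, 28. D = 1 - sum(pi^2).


Total N = 48 + 13 + 26 + 11 + 12 + 28 = 138
Per-species terms:
  p = 48/138 = 0.347826; p^2 = 0.347826^2 = 0.120983
  p = 13/138 = 0.094203; p^2 = 0.094203^2 = 0.008874
  p = 26/138 = 0.188406; p^2 = 0.188406^2 = 0.035497
  p = 11/138 = 0.079710; p^2 = 0.079710^2 = 0.006354
  p = 12/138 = 0.086957; p^2 = 0.086957^2 = 0.007562
  p = 28/138 = 0.202899; p^2 = 0.202899^2 = 0.041168
sum(p^2) = 0.120983 + 0.008874 + 0.035497 + 0.006354 + 0.007562 + 0.041168 = 0.220438
D = 1 - 0.220438 = 0.779562 ≈ 0.7796

0.7796


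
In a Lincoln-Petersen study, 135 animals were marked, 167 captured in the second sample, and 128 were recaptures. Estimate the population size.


N = M * C / R = 135 * 167 / 128 = 22545 / 128 = 176.13 ≈ 176

176 individuals


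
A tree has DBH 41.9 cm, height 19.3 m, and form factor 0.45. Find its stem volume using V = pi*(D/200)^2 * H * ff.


(D/200)^2 = (41.9/200)^2 = 0.2095^2 = 0.04389025
BA = 3.141593 * 0.04389025 = 0.137885 m^2
V = 0.137885 * 19.3 * 0.45 = 1.19753 ≈ 1.198 m^3

1.198 m^3


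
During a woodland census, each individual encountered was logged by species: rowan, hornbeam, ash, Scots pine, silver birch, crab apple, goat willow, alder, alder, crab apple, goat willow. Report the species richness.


Total individuals logged = 11
Distinct species (count of individuals): rowan (1), hornbeam (1), ash (1), Scots pine (1), silver birch (1), crab apple (2), goat willow (2), alder (2)
Species richness = number of distinct species = 8

8


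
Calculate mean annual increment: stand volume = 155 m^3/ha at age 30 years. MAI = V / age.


MAI = 155 / 30 = 5.1667 ≈ 5.17 m^3/ha/yr

5.17 m^3/ha/yr


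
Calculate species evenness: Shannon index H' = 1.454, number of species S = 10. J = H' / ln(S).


ln(10) = 2.30259
J = H' / ln(S) = 1.454 / 2.30259 = 0.631463 ≈ 0.6315

0.6315


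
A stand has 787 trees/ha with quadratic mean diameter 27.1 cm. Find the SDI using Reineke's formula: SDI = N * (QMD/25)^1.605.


QMD/25 = 27.1/25 = 1.084
(1.084)^1.605 = exp(1.605 * ln(1.084)) = exp(1.605 * 0.0806579) = exp(0.129456) = 1.13821
SDI = 787 * 1.13821 = 895.771 ≈ 896

896


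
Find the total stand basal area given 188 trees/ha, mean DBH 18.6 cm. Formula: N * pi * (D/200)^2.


(D/200)^2 = (18.6/200)^2 = 0.093^2 = 0.008649
Individual BA = 3.141593 * 0.008649 = 0.0271716 m^2
Stand BA = 188 * 0.0271716 = 5.10826 ≈ 5.11 m^2/ha

5.11 m^2/ha


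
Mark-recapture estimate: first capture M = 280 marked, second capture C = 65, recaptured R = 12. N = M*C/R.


N = M * C / R = 280 * 65 / 12 = 18200 / 12 = 1516.67 ≈ 1517

1517 individuals


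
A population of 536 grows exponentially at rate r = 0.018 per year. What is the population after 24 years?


r*t = 0.018 * 24 = 0.432
exp(0.432) = 1.54034
N = 536 * 1.54034 = 825.622 ≈ 826

826


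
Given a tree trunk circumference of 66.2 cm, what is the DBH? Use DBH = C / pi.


DBH = C / pi = 66.2 / 3.141593 = 21.0721 ≈ 21.07 cm

21.07 cm


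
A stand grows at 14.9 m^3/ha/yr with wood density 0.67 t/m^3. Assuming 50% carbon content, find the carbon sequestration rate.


C = 14.9 * 0.67 * 0.5 = 4.9915 ≈ 4.99 t C/ha/yr

4.99 t C/ha/yr


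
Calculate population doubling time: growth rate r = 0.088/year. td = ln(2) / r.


td = ln(2) / 0.088 = 0.693147 / 0.088 = 7.87667 ≈ 7.9 years

7.9 years


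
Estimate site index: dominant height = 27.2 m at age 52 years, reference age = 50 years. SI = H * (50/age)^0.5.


50/52 = 0.961538
(0.961538)^0.5 = 0.980580
SI = 27.2 * 0.980580 = 26.6718 ≈ 26.7 m

26.7 m


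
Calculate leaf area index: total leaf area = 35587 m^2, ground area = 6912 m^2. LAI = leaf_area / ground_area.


LAI = 35587 / 6912 = 5.1486 ≈ 5.15

5.15


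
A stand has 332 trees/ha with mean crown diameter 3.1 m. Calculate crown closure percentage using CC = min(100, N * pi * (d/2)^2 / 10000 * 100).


(d/2)^2 = (3.1/2)^2 = 1.55^2 = 2.4025
Crown area = 3.141593 * 2.4025 = 7.54768 m^2
N * area / 10000 * 100 = 332 * 7.54768 / 10000 * 100 = 25.0583
CC = min(100, 25.0583) = 25.0583 ≈ 25.1%

25.1%


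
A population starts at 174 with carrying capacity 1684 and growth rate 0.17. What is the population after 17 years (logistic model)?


(K - N0)/N0 = (1684 - 174)/174 = 1510/174 = 8.67816
r*t = 0.17 * 17 = 2.89; exp(-2.89) = 0.0555762
8.67816 * 0.0555762 = 0.482299
1 + 0.482299 = 1.48230
N = 1684 / 1.48230 = 1136.07 ≈ 1136

1136


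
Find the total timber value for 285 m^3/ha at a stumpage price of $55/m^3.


Value = 285 * 55 = $15675/ha

$15675/ha


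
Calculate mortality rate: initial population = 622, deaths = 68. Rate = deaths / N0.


Mortality rate = 68 / 622 = 0.109325 ≈ 0.1093

0.1093


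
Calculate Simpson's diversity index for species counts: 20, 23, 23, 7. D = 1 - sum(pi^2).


Total N = 20 + 23 + 23 + 7 = 73
Per-species terms:
  p = 20/73 = 0.273973; p^2 = 0.273973^2 = 0.075061
  p = 23/73 = 0.315068; p^2 = 0.315068^2 = 0.099268
  p = 23/73 = 0.315068; p^2 = 0.315068^2 = 0.099268
  p = 7/73 = 0.095890; p^2 = 0.095890^2 = 0.009195
sum(p^2) = 0.075061 + 0.099268 + 0.099268 + 0.009195 = 0.282792
D = 1 - 0.282792 = 0.717208 ≈ 0.7172

0.7172


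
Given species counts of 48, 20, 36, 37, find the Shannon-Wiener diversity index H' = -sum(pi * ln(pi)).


Total N = 48 + 20 + 36 + 37 = 141
Per-species terms:
  p = 48/141 = 0.340426; ln(p) = -1.077558; p*ln(p) = 0.340426 * (-1.077558) = -0.366829
  p = 20/141 = 0.141844; ln(p) = -1.953027; p*ln(p) = 0.141844 * (-1.953027) = -0.277025
  p = 36/141 = 0.255319; ln(p) = -1.365242; p*ln(p) = 0.255319 * (-1.365242) = -0.348572
  p = 37/141 = 0.262411; ln(p) = -1.337843; p*ln(p) = 0.262411 * (-1.337843) = -0.351065
sum(p*ln(p)) = (-0.366829) + (-0.277025) + (-0.348572) + (-0.351065) = -1.343491
H' = -(-1.343491) = 1.343491 ≈ 1.3435

1.3435


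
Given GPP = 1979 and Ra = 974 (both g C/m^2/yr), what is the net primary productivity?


NPP = GPP - Ra = 1979 - 974 = 1005 g C/m^2/yr

1005 g C/m^2/yr


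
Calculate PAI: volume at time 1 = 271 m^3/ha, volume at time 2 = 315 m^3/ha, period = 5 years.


PAI = (V2 - V1) / period = (315 - 271) / 5 = 44 / 5 = 8.80 m^3/ha/yr

8.80 m^3/ha/yr


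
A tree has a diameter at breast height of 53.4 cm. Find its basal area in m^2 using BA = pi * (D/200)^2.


D/200 = 53.4/200 = 0.267 m
(D/200)^2 = 0.267^2 = 0.071289
BA = 3.141593 * 0.071289 = 0.223961 ≈ 0.2240 m^2

0.2240 m^2


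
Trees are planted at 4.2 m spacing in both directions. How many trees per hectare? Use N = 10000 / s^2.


N = 10000 / 4.2^2 = 10000 / 17.64 = 566.893 ≈ 567 trees/ha

567 trees/ha


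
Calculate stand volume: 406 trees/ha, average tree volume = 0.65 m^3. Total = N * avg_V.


V_stand = 406 * 0.65 = 263.9 m^3/ha

263.9 m^3/ha


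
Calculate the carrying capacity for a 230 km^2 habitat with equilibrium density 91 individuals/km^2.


K = 91 * 230 = 20930 individuals

20930 individuals


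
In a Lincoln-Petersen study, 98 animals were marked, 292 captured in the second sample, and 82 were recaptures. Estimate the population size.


N = M * C / R = 98 * 292 / 82 = 28616 / 82 = 348.98 ≈ 349

349 individuals


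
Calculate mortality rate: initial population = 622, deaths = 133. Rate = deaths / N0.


Mortality rate = 133 / 622 = 0.213826 ≈ 0.2138

0.2138


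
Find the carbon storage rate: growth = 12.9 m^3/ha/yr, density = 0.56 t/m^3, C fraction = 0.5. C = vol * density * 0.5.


C = 12.9 * 0.56 * 0.5 = 3.612 ≈ 3.61 t C/ha/yr

3.61 t C/ha/yr


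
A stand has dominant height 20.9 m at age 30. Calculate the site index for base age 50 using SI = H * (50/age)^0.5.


50/30 = 1.66667
(1.66667)^0.5 = 1.29100
SI = 20.9 * 1.29100 = 26.9819 ≈ 27.0 m

27.0 m


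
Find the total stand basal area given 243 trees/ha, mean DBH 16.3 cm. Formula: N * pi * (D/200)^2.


(D/200)^2 = (16.3/200)^2 = 0.0815^2 = 0.00664225
Individual BA = 3.141593 * 0.00664225 = 0.0208672 m^2
Stand BA = 243 * 0.0208672 = 5.07073 ≈ 5.07 m^2/ha

5.07 m^2/ha


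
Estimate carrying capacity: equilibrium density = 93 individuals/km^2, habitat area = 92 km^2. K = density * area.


K = 93 * 92 = 8556 individuals

8556 individuals


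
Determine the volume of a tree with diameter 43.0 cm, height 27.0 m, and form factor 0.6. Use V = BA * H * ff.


(D/200)^2 = (43.0/200)^2 = 0.215^2 = 0.046225
BA = 3.141593 * 0.046225 = 0.145220 m^2
V = 0.145220 * 27.0 * 0.6 = 2.35256 ≈ 2.353 m^3

2.353 m^3


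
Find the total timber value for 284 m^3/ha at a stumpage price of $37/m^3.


Value = 284 * 37 = $10508/ha

$10508/ha


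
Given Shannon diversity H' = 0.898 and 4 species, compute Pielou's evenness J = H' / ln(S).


ln(4) = 1.38629
J = H' / ln(S) = 0.898 / 1.38629 = 0.647772 ≈ 0.6478

0.6478


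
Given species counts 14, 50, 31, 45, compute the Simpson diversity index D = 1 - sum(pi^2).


Total N = 14 + 50 + 31 + 45 = 140
Per-species terms:
  p = 14/140 = 0.100000; p^2 = 0.100000^2 = 0.010000
  p = 50/140 = 0.357143; p^2 = 0.357143^2 = 0.127551
  p = 31/140 = 0.221429; p^2 = 0.221429^2 = 0.049031
  p = 45/140 = 0.321429; p^2 = 0.321429^2 = 0.103317
sum(p^2) = 0.010000 + 0.127551 + 0.049031 + 0.103317 = 0.289899
D = 1 - 0.289899 = 0.710101 ≈ 0.7101

0.7101
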